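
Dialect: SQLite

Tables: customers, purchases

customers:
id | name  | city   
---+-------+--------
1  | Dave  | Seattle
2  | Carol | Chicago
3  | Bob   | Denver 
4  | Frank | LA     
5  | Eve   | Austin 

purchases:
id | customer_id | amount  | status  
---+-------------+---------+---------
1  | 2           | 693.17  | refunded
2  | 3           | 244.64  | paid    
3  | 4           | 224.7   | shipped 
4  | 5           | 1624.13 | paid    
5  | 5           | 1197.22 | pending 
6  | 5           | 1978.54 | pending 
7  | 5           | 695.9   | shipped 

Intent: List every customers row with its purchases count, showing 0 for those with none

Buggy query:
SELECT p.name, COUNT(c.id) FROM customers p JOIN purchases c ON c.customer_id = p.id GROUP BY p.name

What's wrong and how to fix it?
Bug: An inner join excludes parents with zero children

Fix: Switch to LEFT JOIN to retain unmatched parent rows

Corrected query:
SELECT p.name, COUNT(c.id) FROM customers p LEFT JOIN purchases c ON c.customer_id = p.id GROUP BY p.name

Result:
name  | COUNT(c.id)
------+------------
Bob   | 1          
Carol | 1          
Dave  | 0          
Eve   | 4          
Frank | 1          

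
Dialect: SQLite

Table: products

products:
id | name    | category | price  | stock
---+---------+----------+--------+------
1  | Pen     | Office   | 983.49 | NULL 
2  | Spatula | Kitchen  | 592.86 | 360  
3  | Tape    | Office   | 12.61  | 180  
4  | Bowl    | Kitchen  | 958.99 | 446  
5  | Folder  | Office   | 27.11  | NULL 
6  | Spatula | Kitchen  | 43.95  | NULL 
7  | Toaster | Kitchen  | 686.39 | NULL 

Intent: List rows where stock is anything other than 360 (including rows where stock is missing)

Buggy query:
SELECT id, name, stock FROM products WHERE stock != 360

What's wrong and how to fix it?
Bug: 'stock != 360' is unknown when stock is NULL, so NULL rows are silently excluded

Fix: Add an explicit OR stock IS NULL to include the missing-value rows

Corrected query:
SELECT id, name, stock FROM products WHERE stock != 360 OR stock IS NULL

Result:
id | name    | stock
---+---------+------
1  | Pen     | NULL 
3  | Tape    | 180  
4  | Bowl    | 446  
5  | Folder  | NULL 
6  | Spatula | NULL 
7  | Toaster | NULL 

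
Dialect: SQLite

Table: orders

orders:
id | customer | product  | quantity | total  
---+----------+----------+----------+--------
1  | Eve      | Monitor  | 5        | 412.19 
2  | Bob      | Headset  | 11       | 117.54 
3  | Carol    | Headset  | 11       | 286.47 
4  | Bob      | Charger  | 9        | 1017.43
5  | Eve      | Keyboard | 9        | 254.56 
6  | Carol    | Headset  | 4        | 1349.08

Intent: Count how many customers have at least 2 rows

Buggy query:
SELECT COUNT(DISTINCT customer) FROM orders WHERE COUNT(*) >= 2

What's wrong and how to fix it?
Bug: COUNT(*) cannot appear in WHERE; the per-group count doesn't exist yet

Fix: Group first with HAVING COUNT(*) >= 2, then COUNT the resulting groups

Corrected query:
SELECT COUNT(*) FROM (SELECT customer FROM orders GROUP BY customer HAVING COUNT(*) >= 2)

Result:
COUNT(*)
--------
3       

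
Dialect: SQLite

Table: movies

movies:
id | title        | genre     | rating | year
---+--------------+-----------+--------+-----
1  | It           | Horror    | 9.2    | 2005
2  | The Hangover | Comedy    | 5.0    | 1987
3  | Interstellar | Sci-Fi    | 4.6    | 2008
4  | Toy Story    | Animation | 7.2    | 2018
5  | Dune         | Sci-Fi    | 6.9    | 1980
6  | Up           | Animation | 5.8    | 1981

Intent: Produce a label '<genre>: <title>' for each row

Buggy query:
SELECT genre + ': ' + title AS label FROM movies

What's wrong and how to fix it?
Bug: '+' is numeric addition; on text columns SQLite converts them to 0 instead of concatenating

Fix: Replace + with || to concatenate text

Corrected query:
SELECT genre || ': ' || title AS label FROM movies

Result:
label               
--------------------
Horror: It          
Comedy: The Hangover
Sci-Fi: Interstellar
Animation: Toy Story
Sci-Fi: Dune        
Animation: Up       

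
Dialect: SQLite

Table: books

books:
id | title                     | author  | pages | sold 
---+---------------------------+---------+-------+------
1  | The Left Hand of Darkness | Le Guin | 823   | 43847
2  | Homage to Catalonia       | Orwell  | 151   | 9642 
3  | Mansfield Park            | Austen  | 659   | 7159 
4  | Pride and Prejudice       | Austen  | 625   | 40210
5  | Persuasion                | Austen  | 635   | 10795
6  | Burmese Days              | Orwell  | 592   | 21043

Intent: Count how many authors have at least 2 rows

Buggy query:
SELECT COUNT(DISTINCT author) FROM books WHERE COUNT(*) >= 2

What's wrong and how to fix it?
Bug: COUNT(*) cannot appear in WHERE; the per-group count doesn't exist yet

Fix: Group first with HAVING COUNT(*) >= 2, then COUNT the resulting groups

Corrected query:
SELECT COUNT(*) FROM (SELECT author FROM books GROUP BY author HAVING COUNT(*) >= 2)

Result:
COUNT(*)
--------
2       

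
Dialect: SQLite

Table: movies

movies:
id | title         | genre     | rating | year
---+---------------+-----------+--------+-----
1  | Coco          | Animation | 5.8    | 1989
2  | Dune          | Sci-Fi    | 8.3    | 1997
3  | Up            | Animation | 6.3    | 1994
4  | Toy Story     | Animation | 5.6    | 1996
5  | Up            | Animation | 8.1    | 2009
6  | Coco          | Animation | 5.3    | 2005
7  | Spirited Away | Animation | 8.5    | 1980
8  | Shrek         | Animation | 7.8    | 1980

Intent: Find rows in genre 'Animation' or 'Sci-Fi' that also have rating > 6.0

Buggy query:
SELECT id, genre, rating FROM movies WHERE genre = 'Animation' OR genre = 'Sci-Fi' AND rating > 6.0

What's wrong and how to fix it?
Bug: AND binds tighter than OR, so this parses as genre = 'Animation' OR (genre = 'Sci-Fi' AND rating > 6.0)

Fix: Add parentheses around the OR so the AND applies to both alternatives

Corrected query:
SELECT id, genre, rating FROM movies WHERE (genre = 'Animation' OR genre = 'Sci-Fi') AND rating > 6.0

Result:
id | genre     | rating
---+-----------+-------
2  | Sci-Fi    | 8.3   
3  | Animation | 6.3   
5  | Animation | 8.1   
7  | Animation | 8.5   
8  | Animation | 7.8   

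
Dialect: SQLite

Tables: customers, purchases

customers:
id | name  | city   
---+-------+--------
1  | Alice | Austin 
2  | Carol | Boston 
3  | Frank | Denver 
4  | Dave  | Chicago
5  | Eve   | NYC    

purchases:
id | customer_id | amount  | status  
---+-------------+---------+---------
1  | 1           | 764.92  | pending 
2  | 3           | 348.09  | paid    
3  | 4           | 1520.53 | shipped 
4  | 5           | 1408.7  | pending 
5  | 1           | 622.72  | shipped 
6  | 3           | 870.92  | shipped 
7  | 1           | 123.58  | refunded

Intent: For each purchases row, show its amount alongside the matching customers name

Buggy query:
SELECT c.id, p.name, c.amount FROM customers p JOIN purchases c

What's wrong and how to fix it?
Bug: JOIN with no ON clause produces a cartesian product; every purchases row pairs with every customers row

Fix: Add ON c.customer_id = p.id to the JOIN

Corrected query:
SELECT c.id, p.name, c.amount FROM customers p JOIN purchases c ON c.customer_id = p.id

Result:
id | name  | amount 
---+-------+--------
1  | Alice | 764.92 
2  | Frank | 348.09 
3  | Dave  | 1520.53
4  | Eve   | 1408.7 
5  | Alice | 622.72 
6  | Frank | 870.92 
7  | Alice | 123.58 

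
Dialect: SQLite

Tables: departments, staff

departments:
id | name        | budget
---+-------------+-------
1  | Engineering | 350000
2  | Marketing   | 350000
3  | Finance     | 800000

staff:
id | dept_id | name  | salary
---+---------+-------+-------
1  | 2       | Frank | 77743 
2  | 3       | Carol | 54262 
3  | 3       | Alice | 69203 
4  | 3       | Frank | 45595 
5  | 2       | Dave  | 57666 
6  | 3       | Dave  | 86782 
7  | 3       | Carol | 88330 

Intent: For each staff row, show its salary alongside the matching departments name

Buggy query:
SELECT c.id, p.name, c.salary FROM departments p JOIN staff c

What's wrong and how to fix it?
Bug: JOIN with no ON clause produces a cartesian product; every staff row pairs with every departments row

Fix: Specify the join condition linking the foreign key to the parent id

Corrected query:
SELECT c.id, p.name, c.salary FROM departments p JOIN staff c ON c.dept_id = p.id

Result:
id | name      | salary
---+-----------+-------
1  | Marketing | 77743 
2  | Finance   | 54262 
3  | Finance   | 69203 
4  | Finance   | 45595 
5  | Marketing | 57666 
6  | Finance   | 86782 
7  | Finance   | 88330 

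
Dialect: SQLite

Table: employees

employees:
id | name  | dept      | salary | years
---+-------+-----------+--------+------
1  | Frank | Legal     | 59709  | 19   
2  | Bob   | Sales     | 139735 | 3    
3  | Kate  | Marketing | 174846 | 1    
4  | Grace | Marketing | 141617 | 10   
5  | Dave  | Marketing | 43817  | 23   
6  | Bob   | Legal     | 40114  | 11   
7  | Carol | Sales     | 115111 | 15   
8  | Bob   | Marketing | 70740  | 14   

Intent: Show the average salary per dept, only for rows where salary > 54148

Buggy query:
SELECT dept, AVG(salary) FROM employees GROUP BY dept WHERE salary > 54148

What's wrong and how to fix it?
Bug: WHERE cannot follow GROUP BY

Fix: Place WHERE between FROM and GROUP BY

Corrected query:
SELECT dept, AVG(salary) FROM employees WHERE salary > 54148 GROUP BY dept

Result:
dept      | AVG(salary)  
----------+--------------
Legal     | 59709        
Marketing | 129067.666667
Sales     | 127423       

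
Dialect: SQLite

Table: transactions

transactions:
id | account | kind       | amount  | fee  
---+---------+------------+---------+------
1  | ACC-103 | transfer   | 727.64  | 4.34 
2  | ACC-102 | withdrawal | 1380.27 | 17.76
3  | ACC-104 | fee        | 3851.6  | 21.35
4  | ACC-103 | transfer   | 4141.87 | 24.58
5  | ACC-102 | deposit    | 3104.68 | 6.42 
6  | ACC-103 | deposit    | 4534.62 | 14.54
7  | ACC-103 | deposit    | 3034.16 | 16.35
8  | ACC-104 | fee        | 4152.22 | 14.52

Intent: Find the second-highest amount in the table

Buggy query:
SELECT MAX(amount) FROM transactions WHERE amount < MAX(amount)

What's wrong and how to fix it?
Bug: The inner MAX is an aggregate inside WHERE, which is not allowed

Fix: Compute the overall MAX in a subquery, then take MAX of rows below it

Corrected query:
SELECT MAX(amount) FROM transactions WHERE amount < (SELECT MAX(amount) FROM transactions)

Result:
MAX(amount)
-----------
4152.22    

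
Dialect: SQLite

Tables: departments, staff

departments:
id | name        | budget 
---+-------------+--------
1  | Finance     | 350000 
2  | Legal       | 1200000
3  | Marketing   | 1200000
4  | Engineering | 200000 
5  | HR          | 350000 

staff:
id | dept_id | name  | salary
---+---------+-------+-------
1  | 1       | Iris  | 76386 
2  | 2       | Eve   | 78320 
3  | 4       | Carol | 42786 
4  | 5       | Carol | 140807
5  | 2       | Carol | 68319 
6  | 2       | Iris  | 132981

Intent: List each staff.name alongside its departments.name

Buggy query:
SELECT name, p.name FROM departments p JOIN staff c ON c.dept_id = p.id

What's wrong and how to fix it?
Bug: Both tables have a 'name' column; the unqualified reference is ambiguous

Fix: Qualify the column with its table alias (c.name)

Corrected query:
SELECT c.name, p.name FROM departments p JOIN staff c ON c.dept_id = p.id

Result:
name  | name       
------+------------
Iris  | Finance    
Eve   | Legal      
Carol | Engineering
Carol | HR         
Carol | Legal      
Iris  | Legal      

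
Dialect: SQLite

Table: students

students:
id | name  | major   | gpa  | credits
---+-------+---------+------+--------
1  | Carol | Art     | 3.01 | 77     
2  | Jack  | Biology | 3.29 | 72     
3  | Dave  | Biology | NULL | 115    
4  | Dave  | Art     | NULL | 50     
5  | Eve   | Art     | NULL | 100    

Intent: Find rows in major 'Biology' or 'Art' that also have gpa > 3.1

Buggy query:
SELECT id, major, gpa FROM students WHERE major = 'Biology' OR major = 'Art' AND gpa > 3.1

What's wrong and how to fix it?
Bug: AND binds tighter than OR, so this parses as major = 'Biology' OR (major = 'Art' AND gpa > 3.1)

Fix: Add parentheses around the OR so the AND applies to both alternatives

Corrected query:
SELECT id, major, gpa FROM students WHERE (major = 'Biology' OR major = 'Art') AND gpa > 3.1

Result:
id | major   | gpa 
---+---------+-----
2  | Biology | 3.29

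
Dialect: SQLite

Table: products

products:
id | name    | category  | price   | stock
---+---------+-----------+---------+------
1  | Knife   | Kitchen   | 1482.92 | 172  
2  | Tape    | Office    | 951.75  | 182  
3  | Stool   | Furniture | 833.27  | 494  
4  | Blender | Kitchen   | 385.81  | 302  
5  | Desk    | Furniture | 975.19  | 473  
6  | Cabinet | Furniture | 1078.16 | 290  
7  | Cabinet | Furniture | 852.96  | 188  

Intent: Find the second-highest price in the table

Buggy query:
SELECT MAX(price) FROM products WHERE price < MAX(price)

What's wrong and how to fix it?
Bug: The inner MAX is an aggregate inside WHERE, which is not allowed

Fix: Put the inner MAX in a scalar subquery

Corrected query:
SELECT MAX(price) FROM products WHERE price < (SELECT MAX(price) FROM products)

Result:
MAX(price)
----------
1078.16   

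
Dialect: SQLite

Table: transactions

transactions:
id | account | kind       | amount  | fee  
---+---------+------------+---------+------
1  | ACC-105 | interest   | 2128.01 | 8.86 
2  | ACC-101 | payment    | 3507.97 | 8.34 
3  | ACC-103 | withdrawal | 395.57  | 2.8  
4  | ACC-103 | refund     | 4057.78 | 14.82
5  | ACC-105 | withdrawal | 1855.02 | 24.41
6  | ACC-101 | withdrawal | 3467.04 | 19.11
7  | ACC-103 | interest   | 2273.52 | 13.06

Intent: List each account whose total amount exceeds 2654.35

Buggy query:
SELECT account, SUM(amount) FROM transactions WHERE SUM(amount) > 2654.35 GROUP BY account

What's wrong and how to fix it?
Bug: WHERE runs before GROUP BY, so aggregates aren't available there

Fix: Move the aggregate condition to a HAVING clause

Corrected query:
SELECT account, SUM(amount) FROM transactions GROUP BY account HAVING SUM(amount) > 2654.35

Result:
account | SUM(amount)
--------+------------
ACC-101 | 6975.01    
ACC-103 | 6726.87    
ACC-105 | 3983.03    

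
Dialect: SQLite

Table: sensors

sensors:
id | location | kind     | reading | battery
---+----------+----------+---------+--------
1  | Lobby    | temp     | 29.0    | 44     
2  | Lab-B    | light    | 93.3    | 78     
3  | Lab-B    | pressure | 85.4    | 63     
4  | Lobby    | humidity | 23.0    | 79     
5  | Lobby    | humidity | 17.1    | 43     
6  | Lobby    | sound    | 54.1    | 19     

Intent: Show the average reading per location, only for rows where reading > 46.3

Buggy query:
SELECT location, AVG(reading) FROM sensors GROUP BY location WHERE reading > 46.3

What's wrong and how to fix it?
Bug: Row-level WHERE must come before GROUP BY in the clause order

Fix: Place WHERE between FROM and GROUP BY

Corrected query:
SELECT location, AVG(reading) FROM sensors WHERE reading > 46.3 GROUP BY location

Result:
location | AVG(reading)
---------+-------------
Lab-B    | 89.35       
Lobby    | 54.1        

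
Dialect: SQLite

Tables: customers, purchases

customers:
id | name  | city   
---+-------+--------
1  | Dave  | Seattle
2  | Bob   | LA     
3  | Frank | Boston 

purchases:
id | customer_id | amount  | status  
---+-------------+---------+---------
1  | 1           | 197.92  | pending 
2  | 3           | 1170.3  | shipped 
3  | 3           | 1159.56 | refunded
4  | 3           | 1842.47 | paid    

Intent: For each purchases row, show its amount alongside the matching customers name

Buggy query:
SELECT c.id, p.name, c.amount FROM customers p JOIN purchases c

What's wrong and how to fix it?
Bug: JOIN with no ON clause produces a cartesian product; every purchases row pairs with every customers row

Fix: Add ON c.customer_id = p.id to the JOIN

Corrected query:
SELECT c.id, p.name, c.amount FROM customers p JOIN purchases c ON c.customer_id = p.id

Result:
id | name  | amount 
---+-------+--------
1  | Dave  | 197.92 
2  | Frank | 1170.3 
3  | Frank | 1159.56
4  | Frank | 1842.47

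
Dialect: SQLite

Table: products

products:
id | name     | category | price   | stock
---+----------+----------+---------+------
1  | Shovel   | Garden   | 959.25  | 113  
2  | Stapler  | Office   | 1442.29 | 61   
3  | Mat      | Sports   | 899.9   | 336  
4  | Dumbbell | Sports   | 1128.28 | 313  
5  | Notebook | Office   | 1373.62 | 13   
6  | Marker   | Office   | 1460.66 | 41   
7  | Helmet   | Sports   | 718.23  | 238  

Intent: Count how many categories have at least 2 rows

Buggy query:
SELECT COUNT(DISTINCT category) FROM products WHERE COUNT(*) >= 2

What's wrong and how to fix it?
Bug: WHERE filters individual rows, not groups, so a group-level COUNT is invalid there

Fix: Group first with HAVING COUNT(*) >= 2, then COUNT the resulting groups

Corrected query:
SELECT COUNT(*) FROM (SELECT category FROM products GROUP BY category HAVING COUNT(*) >= 2)

Result:
COUNT(*)
--------
2       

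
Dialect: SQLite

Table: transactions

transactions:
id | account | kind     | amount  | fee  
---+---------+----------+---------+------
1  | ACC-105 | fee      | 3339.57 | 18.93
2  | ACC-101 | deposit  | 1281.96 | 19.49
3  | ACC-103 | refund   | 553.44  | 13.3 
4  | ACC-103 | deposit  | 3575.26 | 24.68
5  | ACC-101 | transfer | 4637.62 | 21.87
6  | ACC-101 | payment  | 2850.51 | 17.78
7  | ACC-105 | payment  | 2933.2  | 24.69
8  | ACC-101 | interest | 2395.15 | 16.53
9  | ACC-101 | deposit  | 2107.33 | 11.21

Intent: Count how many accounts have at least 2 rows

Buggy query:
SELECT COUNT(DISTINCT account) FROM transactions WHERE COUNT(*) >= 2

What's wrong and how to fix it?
Bug: COUNT(*) cannot appear in WHERE; the per-group count doesn't exist yet

Fix: Group first with HAVING COUNT(*) >= 2, then COUNT the resulting groups

Corrected query:
SELECT COUNT(*) FROM (SELECT account FROM transactions GROUP BY account HAVING COUNT(*) >= 2)

Result:
COUNT(*)
--------
3       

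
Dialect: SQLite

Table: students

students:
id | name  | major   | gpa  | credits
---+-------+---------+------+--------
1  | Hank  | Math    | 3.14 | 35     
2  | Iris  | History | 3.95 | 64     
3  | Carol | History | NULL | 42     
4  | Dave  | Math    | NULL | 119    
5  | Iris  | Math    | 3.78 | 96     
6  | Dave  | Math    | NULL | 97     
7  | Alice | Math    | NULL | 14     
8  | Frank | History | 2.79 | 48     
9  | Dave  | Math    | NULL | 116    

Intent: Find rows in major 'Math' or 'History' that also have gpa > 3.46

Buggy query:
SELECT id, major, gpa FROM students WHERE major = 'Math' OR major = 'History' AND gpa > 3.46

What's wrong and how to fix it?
Bug: Without parentheses, AND is evaluated before OR, so the gpa filter only applies to the 'History' branch

Fix: Add parentheses around the OR so the AND applies to both alternatives

Corrected query:
SELECT id, major, gpa FROM students WHERE (major = 'Math' OR major = 'History') AND gpa > 3.46

Result:
id | major   | gpa 
---+---------+-----
2  | History | 3.95
5  | Math    | 3.78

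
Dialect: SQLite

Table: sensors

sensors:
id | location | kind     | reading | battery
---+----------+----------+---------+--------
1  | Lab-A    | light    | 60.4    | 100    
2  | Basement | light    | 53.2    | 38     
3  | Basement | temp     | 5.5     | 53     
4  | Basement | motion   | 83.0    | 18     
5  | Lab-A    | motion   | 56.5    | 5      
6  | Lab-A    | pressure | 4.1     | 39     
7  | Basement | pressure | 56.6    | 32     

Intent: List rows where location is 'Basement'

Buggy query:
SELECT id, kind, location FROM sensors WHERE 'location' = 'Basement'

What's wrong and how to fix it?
Bug: 'location' in single quotes is a string literal, not the column; the comparison is literal-vs-literal and never true

Fix: Remove the quotes around the column name (or use double quotes for an identifier)

Corrected query:
SELECT id, kind, location FROM sensors WHERE location = 'Basement'

Result:
id | kind     | location
---+----------+---------
2  | light    | Basement
3  | temp     | Basement
4  | motion   | Basement
7  | pressure | Basement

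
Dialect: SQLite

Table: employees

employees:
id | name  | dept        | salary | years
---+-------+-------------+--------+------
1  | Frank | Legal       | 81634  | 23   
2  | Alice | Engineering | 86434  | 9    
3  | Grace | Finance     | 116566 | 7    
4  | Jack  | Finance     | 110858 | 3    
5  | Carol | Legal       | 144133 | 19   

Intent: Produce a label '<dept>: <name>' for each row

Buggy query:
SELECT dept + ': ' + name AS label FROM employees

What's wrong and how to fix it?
Bug: '+' is numeric addition; on text columns SQLite converts them to 0 instead of concatenating

Fix: Replace + with || to concatenate text

Corrected query:
SELECT dept || ': ' || name AS label FROM employees

Result:
label             
------------------
Legal: Frank      
Engineering: Alice
Finance: Grace    
Finance: Jack     
Legal: Carol      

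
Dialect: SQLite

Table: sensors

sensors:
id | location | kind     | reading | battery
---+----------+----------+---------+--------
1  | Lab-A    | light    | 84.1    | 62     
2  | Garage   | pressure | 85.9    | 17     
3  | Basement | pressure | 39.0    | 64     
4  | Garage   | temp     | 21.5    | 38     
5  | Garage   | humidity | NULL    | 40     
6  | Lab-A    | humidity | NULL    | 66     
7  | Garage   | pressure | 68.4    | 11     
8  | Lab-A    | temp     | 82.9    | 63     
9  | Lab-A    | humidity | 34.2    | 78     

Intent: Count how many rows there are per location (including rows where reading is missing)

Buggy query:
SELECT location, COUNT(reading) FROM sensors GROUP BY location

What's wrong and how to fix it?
Bug: COUNT(reading) skips NULLs, so groups with missing reading are undercounted

Fix: Use COUNT(*) to count all rows regardless of NULL

Corrected query:
SELECT location, COUNT(*) FROM sensors GROUP BY location

Result:
location | COUNT(*)
---------+---------
Basement | 1       
Garage   | 4       
Lab-A    | 4       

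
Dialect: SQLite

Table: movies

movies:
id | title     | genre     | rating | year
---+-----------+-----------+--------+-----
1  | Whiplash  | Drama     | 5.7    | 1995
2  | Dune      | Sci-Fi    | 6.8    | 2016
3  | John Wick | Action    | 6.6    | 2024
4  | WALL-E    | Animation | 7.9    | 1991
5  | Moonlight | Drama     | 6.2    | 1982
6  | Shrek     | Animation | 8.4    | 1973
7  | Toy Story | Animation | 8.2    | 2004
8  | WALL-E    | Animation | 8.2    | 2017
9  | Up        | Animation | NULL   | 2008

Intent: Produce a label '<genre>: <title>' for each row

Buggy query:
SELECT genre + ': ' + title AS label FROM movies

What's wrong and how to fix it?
Bug: '+' is numeric addition; on text columns SQLite converts them to 0 instead of concatenating

Fix: Replace + with || to concatenate text

Corrected query:
SELECT genre || ': ' || title AS label FROM movies

Result:
label               
--------------------
Drama: Whiplash     
Sci-Fi: Dune        
Action: John Wick   
Animation: WALL-E   
Drama: Moonlight    
Animation: Shrek    
Animation: Toy Story
Animation: WALL-E   
Animation: Up       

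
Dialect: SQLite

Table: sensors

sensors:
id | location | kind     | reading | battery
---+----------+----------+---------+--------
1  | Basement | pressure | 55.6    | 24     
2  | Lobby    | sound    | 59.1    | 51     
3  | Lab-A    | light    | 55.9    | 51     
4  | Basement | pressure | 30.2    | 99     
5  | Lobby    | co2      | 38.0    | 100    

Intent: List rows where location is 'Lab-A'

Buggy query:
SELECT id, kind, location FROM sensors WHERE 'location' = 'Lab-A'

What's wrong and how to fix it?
Bug: 'location' in single quotes is a string literal, not the column; the comparison is literal-vs-literal and never true

Fix: Remove the quotes around the column name (or use double quotes for an identifier)

Corrected query:
SELECT id, kind, location FROM sensors WHERE location = 'Lab-A'

Result:
id | kind  | location
---+-------+---------
3  | light | Lab-A   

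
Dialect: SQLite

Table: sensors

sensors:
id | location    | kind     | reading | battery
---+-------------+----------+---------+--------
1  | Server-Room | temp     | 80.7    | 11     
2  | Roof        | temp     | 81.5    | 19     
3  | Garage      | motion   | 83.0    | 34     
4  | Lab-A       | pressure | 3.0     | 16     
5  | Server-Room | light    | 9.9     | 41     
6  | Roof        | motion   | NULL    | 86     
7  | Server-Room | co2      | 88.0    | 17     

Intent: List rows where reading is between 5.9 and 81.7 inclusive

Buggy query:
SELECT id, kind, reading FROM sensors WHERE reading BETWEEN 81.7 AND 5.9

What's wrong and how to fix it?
Bug: The bounds are reversed; BETWEEN a AND b requires a <= b to match anything

Fix: Write BETWEEN 5.9 AND 81.7

Corrected query:
SELECT id, kind, reading FROM sensors WHERE reading BETWEEN 5.9 AND 81.7

Result:
id | kind  | reading
---+-------+--------
1  | temp  | 80.7   
2  | temp  | 81.5   
5  | light | 9.9    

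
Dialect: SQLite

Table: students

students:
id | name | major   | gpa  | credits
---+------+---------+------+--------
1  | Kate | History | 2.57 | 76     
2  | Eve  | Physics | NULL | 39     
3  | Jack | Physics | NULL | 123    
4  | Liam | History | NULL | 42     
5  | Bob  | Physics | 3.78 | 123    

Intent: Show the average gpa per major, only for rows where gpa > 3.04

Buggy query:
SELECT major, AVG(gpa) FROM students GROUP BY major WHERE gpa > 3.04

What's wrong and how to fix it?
Bug: Row-level WHERE must come before GROUP BY in the clause order

Fix: Place WHERE between FROM and GROUP BY

Corrected query:
SELECT major, AVG(gpa) FROM students WHERE gpa > 3.04 GROUP BY major

Result:
major   | AVG(gpa)
--------+---------
Physics | 3.78    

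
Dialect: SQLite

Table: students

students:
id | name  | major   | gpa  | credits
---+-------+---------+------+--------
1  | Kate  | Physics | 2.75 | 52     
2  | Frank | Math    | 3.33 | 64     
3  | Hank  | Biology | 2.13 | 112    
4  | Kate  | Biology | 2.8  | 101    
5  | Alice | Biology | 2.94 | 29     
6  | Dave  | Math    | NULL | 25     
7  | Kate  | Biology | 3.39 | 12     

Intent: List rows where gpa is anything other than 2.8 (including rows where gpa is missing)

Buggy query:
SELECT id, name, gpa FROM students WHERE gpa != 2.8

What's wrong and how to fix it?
Bug: 'gpa != 2.8' is unknown when gpa is NULL, so NULL rows are silently excluded

Fix: Add an explicit OR gpa IS NULL to include the missing-value rows

Corrected query:
SELECT id, name, gpa FROM students WHERE gpa != 2.8 OR gpa IS NULL

Result:
id | name  | gpa 
---+-------+-----
1  | Kate  | 2.75
2  | Frank | 3.33
3  | Hank  | 2.13
5  | Alice | 2.94
6  | Dave  | NULL
7  | Kate  | 3.39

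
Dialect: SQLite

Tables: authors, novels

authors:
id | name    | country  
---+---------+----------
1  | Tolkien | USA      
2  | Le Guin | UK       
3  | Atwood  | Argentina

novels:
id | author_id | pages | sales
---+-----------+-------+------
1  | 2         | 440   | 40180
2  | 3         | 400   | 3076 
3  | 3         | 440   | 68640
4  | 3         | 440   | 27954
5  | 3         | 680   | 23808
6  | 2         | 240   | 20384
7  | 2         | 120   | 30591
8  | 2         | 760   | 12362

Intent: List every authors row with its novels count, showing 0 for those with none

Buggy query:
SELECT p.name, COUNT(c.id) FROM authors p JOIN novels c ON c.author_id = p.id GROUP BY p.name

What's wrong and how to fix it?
Bug: INNER JOIN drops authors rows that have no matching novels rows

Fix: Use LEFT JOIN so parents without children still appear (COUNT(c.id) gives 0)

Corrected query:
SELECT p.name, COUNT(c.id) FROM authors p LEFT JOIN novels c ON c.author_id = p.id GROUP BY p.name

Result:
name    | COUNT(c.id)
--------+------------
Atwood  | 4          
Le Guin | 4          
Tolkien | 0          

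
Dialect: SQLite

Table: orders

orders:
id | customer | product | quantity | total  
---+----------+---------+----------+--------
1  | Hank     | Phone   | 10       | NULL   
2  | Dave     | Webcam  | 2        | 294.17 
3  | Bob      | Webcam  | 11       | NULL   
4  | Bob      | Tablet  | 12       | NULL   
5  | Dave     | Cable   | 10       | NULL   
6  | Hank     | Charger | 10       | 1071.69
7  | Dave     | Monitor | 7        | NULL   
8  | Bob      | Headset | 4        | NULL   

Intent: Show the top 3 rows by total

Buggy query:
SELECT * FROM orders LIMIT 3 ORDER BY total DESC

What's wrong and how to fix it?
Bug: ORDER BY cannot follow LIMIT; LIMIT is the final clause

Fix: Swap the clauses: ORDER BY first, then LIMIT

Corrected query:
SELECT * FROM orders ORDER BY total DESC LIMIT 3

Result:
id | customer | product | quantity | total  
---+----------+---------+----------+--------
6  | Hank     | Charger | 10       | 1071.69
2  | Dave     | Webcam  | 2        | 294.17 
1  | Hank     | Phone   | 10       | NULL   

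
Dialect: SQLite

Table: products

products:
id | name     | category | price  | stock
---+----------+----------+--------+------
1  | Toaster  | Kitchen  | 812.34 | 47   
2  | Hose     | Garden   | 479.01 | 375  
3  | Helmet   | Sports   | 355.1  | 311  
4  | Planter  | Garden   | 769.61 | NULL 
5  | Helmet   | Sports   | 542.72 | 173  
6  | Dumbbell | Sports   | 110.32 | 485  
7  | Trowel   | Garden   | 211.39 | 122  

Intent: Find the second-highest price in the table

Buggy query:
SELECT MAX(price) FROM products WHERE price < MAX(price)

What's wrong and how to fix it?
Bug: MAX(price) on the right of the comparison is an aggregate-in-WHERE error

Fix: Compute the overall MAX in a subquery, then take MAX of rows below it

Corrected query:
SELECT MAX(price) FROM products WHERE price < (SELECT MAX(price) FROM products)

Result:
MAX(price)
----------
769.61    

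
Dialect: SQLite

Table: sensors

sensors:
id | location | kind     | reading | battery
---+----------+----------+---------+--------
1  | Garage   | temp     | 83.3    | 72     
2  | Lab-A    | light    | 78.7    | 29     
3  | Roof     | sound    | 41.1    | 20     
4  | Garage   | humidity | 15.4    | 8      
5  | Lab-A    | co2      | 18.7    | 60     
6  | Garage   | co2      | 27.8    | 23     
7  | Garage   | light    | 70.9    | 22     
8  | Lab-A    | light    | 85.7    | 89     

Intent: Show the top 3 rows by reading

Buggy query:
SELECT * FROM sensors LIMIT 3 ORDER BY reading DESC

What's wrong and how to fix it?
Bug: ORDER BY cannot follow LIMIT; LIMIT is the final clause

Fix: Sort with ORDER BY, then apply LIMIT

Corrected query:
SELECT * FROM sensors ORDER BY reading DESC LIMIT 3

Result:
id | location | kind  | reading | battery
---+----------+-------+---------+--------
8  | Lab-A    | light | 85.7    | 89     
1  | Garage   | temp  | 83.3    | 72     
2  | Lab-A    | light | 78.7    | 29     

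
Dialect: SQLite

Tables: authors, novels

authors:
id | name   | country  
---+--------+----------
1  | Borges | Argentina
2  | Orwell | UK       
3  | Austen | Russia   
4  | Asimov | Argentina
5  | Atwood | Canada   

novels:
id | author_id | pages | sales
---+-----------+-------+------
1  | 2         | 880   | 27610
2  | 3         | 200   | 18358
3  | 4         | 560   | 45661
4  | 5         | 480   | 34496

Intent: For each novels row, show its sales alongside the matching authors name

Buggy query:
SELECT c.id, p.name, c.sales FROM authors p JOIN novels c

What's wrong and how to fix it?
Bug: JOIN with no ON clause produces a cartesian product; every novels row pairs with every authors row

Fix: Add ON c.author_id = p.id to the JOIN

Corrected query:
SELECT c.id, p.name, c.sales FROM authors p JOIN novels c ON c.author_id = p.id

Result:
id | name   | sales
---+--------+------
1  | Orwell | 27610
2  | Austen | 18358
3  | Asimov | 45661
4  | Atwood | 34496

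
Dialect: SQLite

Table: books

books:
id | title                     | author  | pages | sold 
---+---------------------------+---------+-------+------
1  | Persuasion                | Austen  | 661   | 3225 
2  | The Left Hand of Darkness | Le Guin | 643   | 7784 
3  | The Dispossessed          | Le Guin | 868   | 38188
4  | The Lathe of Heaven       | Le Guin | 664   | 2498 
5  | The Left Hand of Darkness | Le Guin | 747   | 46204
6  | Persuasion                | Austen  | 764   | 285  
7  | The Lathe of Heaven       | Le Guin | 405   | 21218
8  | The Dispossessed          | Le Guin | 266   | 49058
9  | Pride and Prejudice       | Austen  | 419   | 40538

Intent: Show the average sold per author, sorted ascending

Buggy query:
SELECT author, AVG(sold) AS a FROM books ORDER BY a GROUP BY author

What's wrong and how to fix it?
Bug: GROUP BY must precede ORDER BY

Fix: Reorder: SELECT … FROM … GROUP BY … ORDER BY …

Corrected query:
SELECT author, AVG(sold) AS a FROM books GROUP BY author ORDER BY a

Result:
author  | a           
--------+-------------
Austen  | 14682.666667
Le Guin | 27491.666667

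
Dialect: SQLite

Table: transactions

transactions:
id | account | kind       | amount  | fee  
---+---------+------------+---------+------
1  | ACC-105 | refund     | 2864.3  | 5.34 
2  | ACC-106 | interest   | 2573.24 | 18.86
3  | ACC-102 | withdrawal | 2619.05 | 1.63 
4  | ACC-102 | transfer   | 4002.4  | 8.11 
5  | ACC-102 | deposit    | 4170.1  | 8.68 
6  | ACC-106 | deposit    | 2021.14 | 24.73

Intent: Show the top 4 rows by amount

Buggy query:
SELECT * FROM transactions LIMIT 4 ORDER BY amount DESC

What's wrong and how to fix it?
Bug: LIMIT must come after ORDER BY

Fix: Sort with ORDER BY, then apply LIMIT

Corrected query:
SELECT * FROM transactions ORDER BY amount DESC LIMIT 4

Result:
id | account | kind       | amount  | fee 
---+---------+------------+---------+-----
5  | ACC-102 | deposit    | 4170.1  | 8.68
4  | ACC-102 | transfer   | 4002.4  | 8.11
1  | ACC-105 | refund     | 2864.3  | 5.34
3  | ACC-102 | withdrawal | 2619.05 | 1.63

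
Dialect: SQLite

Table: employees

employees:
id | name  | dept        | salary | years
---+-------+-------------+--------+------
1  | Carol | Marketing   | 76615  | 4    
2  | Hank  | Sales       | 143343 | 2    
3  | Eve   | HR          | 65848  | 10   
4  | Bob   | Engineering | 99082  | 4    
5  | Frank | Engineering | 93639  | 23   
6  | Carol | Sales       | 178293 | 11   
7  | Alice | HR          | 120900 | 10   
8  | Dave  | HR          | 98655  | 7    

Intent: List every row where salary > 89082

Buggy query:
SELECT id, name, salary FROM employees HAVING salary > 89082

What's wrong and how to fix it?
Bug: This is a non-aggregate query (no GROUP BY, no aggregates), so in SQLite the HAVING clause is invalid here; a row-level condition belongs in WHERE

Fix: Replace HAVING with WHERE since the condition applies to individual rows

Corrected query:
SELECT id, name, salary FROM employees WHERE salary > 89082

Result:
id | name  | salary
---+-------+-------
2  | Hank  | 143343
4  | Bob   | 99082 
5  | Frank | 93639 
6  | Carol | 178293
7  | Alice | 120900
8  | Dave  | 98655 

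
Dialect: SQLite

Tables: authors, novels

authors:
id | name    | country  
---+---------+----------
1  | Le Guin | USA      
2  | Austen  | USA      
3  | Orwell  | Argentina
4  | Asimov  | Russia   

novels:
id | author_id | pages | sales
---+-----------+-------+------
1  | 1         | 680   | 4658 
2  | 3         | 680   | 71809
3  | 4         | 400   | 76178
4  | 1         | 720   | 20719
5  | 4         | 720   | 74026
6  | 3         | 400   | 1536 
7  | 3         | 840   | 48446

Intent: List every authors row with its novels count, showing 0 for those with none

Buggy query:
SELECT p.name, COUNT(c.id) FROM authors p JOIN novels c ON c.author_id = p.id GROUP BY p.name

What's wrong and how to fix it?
Bug: An inner join excludes parents with zero children

Fix: Switch to LEFT JOIN to retain unmatched parent rows

Corrected query:
SELECT p.name, COUNT(c.id) FROM authors p LEFT JOIN novels c ON c.author_id = p.id GROUP BY p.name

Result:
name    | COUNT(c.id)
--------+------------
Asimov  | 2          
Austen  | 0          
Le Guin | 2          
Orwell  | 3          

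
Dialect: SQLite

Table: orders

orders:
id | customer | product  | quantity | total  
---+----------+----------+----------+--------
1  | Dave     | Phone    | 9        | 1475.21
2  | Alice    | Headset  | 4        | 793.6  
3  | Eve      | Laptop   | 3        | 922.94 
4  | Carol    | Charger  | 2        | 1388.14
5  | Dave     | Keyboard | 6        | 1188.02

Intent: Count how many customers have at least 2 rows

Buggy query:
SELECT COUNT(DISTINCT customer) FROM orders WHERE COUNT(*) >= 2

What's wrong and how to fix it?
Bug: WHERE filters individual rows, not groups, so a group-level COUNT is invalid there

Fix: Group first with HAVING COUNT(*) >= 2, then COUNT the resulting groups

Corrected query:
SELECT COUNT(*) FROM (SELECT customer FROM orders GROUP BY customer HAVING COUNT(*) >= 2)

Result:
COUNT(*)
--------
1       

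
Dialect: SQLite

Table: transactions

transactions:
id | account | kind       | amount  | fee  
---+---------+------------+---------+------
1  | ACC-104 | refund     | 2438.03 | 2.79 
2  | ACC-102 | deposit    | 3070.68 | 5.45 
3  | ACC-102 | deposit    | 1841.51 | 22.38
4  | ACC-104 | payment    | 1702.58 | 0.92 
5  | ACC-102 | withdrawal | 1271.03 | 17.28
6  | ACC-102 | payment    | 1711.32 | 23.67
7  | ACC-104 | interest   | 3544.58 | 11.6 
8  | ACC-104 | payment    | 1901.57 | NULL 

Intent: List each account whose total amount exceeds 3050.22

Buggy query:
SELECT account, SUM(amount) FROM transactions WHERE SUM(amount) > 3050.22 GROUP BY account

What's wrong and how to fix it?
Bug: Aggregate functions cannot appear in a WHERE clause

Fix: Move the aggregate condition to a HAVING clause

Corrected query:
SELECT account, SUM(amount) FROM transactions GROUP BY account HAVING SUM(amount) > 3050.22

Result:
account | SUM(amount)
--------+------------
ACC-102 | 7894.54    
ACC-104 | 9586.76    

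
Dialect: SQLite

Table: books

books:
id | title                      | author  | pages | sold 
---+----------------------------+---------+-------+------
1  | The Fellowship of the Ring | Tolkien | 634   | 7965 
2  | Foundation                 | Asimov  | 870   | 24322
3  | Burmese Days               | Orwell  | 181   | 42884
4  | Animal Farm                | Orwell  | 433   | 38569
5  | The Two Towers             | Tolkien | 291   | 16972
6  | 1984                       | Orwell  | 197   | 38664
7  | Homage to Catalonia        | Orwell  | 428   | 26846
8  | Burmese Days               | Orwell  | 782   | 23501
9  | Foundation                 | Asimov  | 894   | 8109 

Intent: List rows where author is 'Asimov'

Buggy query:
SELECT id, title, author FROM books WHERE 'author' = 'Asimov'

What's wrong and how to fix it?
Bug: 'author' in single quotes is a string literal, not the column; the comparison is literal-vs-literal and never true

Fix: Reference the column as author without single quotes

Corrected query:
SELECT id, title, author FROM books WHERE author = 'Asimov'

Result:
id | title      | author
---+------------+-------
2  | Foundation | Asimov
9  | Foundation | Asimov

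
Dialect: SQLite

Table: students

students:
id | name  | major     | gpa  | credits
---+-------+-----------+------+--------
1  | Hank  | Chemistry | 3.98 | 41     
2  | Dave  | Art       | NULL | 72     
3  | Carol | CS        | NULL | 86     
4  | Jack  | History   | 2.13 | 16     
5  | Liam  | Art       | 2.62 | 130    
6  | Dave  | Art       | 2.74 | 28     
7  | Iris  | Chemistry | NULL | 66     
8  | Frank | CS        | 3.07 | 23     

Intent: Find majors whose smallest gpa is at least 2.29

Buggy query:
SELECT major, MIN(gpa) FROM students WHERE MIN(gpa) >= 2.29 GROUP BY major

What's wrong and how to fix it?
Bug: MIN() in WHERE is a misuse of aggregate

Fix: Replace WHERE with HAVING after the GROUP BY

Corrected query:
SELECT major, MIN(gpa) FROM students GROUP BY major HAVING MIN(gpa) >= 2.29

Result:
major     | MIN(gpa)
----------+---------
Art       | 2.62    
CS        | 3.07    
Chemistry | 3.98    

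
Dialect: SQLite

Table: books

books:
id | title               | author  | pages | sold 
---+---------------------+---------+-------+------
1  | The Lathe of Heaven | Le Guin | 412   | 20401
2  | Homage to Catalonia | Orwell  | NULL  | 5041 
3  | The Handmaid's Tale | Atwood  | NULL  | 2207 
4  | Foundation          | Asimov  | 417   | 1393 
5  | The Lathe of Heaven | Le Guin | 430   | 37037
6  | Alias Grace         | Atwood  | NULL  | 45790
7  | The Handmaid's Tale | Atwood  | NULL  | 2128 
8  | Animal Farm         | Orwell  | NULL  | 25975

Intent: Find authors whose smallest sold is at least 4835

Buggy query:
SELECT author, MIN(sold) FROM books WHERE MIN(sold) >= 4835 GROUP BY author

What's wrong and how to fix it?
Bug: MIN() in WHERE is a misuse of aggregate

Fix: Use HAVING for the per-group MIN condition

Corrected query:
SELECT author, MIN(sold) FROM books GROUP BY author HAVING MIN(sold) >= 4835

Result:
author  | MIN(sold)
--------+----------
Le Guin | 20401    
Orwell  | 5041     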